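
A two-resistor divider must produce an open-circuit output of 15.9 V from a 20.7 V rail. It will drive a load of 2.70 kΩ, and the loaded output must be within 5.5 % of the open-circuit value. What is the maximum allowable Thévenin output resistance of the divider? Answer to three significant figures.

Loading drop = R_th/(R_th + R_L) ≤ 0.0550, so R_th ≤ R_L · ε/(1−ε) = 2.70 kΩ × 0.0550/0.9450 = 157 Ω.

R_th ≤ 157 Ω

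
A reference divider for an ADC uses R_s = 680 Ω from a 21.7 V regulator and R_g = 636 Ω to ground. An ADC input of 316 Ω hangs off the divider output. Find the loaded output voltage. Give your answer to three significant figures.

The load sits in parallel with R_g: R_g‖R_L = (636 × 316) / (636 + 316) = 211.1 Ω.
V_out = 21.7 × 211.1 / (680 + 211.1) = 21.7 × 211.1/891.1 = 5.14 V.

V_out ≈ 5.14 V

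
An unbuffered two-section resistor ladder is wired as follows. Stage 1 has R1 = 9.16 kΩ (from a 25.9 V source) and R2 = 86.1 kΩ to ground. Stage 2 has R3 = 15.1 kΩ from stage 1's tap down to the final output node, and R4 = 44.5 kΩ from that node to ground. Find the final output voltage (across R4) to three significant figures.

V_out ≈ 15.3 V

Stage 2 presents R3+R4 = 59.60 kΩ as a load on stage 1's tap.
Stage 1's lower leg becomes R2‖(R3+R4) = 35.22 kΩ, so V_mid = 25.9 × 35.22/44.38 = 20.55 V.
Stage 2 is itself unloaded: V_out = V_mid × R4/(R3+R4) = 20.55 × 44.5/59.60 = 15.3 V.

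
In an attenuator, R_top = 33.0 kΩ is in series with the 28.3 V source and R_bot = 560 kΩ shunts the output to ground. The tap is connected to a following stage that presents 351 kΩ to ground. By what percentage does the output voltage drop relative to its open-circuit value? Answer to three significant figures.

8.15 %

Unloaded V = 28.3 × 560/593.0 = 26.725 V.
Loaded: R_bot‖R_L = 215.8 kΩ, giving V = 28.3 × 215.8/248.8 = 24.546 V.
Drop = (26.725 − 24.546) / 26.725 = 8.15 %.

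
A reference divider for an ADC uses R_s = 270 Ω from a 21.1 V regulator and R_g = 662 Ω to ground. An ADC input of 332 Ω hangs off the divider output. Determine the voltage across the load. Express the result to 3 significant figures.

The load sits in parallel with R_g: R_g‖R_L = (662 × 332) / (662 + 332) = 221.1 Ω.
V_out = 21.1 × 221.1 / (270 + 221.1) = 21.1 × 221.1/491.1 = 9.50 V.
(Unloaded it would have been 15.0 V.)

V_out ≈ 9.50 V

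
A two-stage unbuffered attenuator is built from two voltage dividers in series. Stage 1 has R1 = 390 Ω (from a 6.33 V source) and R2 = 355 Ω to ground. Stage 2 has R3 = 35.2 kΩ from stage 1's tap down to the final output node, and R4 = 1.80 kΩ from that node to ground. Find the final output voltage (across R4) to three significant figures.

Stage 2 presents R3+R4 = 37000 Ω as a load on stage 1's tap.
Stage 1's lower leg becomes R2‖(R3+R4) = 351.6 Ω, so V_mid = 6.33 × 351.6/741.6 = 3.001 V.
Stage 2 is itself unloaded: V_out = V_mid × R4/(R3+R4) = 3.001 × 1800/37000 = 0.146 V.

V_out ≈ 0.146 V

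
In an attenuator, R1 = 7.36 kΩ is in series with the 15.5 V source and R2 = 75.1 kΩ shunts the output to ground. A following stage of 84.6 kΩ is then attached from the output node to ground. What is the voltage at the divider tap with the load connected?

The load sits in parallel with R2: R2‖R_L = (75.1 × 84.6) / (75.1 + 84.6) = 39.78 kΩ.
V_out = 15.5 × 39.78 / (7.36 + 39.78) = 15.5 × 39.78/47.14 = 13.1 V.

V_out ≈ 13.1 V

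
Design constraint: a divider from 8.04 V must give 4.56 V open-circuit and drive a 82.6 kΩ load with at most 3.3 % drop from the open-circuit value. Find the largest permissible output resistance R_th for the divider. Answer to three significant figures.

Loading drop = R_th/(R_th + R_L) ≤ 0.0330, so R_th ≤ R_L · ε/(1−ε) = 82.6 kΩ × 0.0330/0.9670 = 2.82 kΩ.
(Any R1, R2 with R2/(R1+R2) = 0.567 and R1‖R2 ≤ 2.82 kΩ will meet the spec.)

R_th ≤ 2.82 kΩ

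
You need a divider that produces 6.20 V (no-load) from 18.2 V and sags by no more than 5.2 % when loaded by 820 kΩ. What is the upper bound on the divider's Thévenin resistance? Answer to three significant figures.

R_th ≤ 45.0 kΩ

Loading drop = R_th/(R_th + R_L) ≤ 0.0520, so R_th ≤ R_L · ε/(1−ε) = 820 kΩ × 0.0520/0.9480 = 45.0 kΩ.
(Any R1, R2 with R2/(R1+R2) = 0.341 and R1‖R2 ≤ 45.0 kΩ will meet the spec.)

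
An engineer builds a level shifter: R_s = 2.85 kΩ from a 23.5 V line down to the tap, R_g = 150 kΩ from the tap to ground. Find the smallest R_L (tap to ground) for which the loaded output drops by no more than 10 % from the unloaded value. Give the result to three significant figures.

R_L(min) ≈ 25.2 kΩ

Output resistance R_th = R_s‖R_g = (2.85 × 150)/152.8 = 2.797 kΩ.
The fractional drop is R_th/(R_th + R_L); requiring this ≤ 0.100 gives R_L ≥ R_th(1/0.100 − 1) = 2.797 × 9.000 = 25.2 kΩ.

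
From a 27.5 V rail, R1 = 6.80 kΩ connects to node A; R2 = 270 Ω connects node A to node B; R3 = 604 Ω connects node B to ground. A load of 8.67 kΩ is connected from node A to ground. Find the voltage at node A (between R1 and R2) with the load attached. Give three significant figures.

Below node A the series string R2+R3 = 874.0 Ω sits in parallel with the 8670 Ω load: 794.0 Ω.
V_A = 27.5 × 794.0/(6800 + 794.0) = 2.88 V.

V ≈ 2.88 V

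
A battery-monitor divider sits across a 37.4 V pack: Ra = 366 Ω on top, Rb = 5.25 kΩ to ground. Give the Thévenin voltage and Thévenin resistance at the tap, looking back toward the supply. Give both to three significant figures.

V_th is the open-circuit tap voltage: 37.4 × 5250/(366 + 5250) = 35.0 V.
With the supply zeroed, Ra and Rb appear in parallel from the tap: R_th = Ra‖Rb = (366 × 5250)/5616 = 342 Ω.

V_th = 35.0 V, R_th = 342 Ω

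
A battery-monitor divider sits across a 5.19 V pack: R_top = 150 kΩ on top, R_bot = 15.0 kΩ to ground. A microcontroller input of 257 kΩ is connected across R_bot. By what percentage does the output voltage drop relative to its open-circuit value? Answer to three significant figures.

5.04 %

The divider's output (Thévenin) resistance is R_top‖R_bot = 13.64 kΩ.
Fractional drop under load = R_th/(R_th + R_L) = 13.64 / (13.64 + 257) = 0.05039.
So the output falls by 5.04 %.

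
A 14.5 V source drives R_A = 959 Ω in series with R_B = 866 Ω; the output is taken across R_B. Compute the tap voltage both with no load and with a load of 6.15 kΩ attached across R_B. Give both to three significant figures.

Open-circuit: V = 14.5 × 866/(959 + 866) = 6.88 V.
With the load, R_B becomes R_B‖R_L = 759.1 Ω, so V = 14.5 × 759.1/1718 = 6.41 V.

Unloaded: 6.88 V; loaded: 6.41 V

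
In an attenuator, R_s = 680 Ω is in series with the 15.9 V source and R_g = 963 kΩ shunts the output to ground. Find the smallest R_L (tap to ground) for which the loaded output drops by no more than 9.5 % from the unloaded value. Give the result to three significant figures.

R_L(min) ≈ 6.47 kΩ

Output resistance R_th = R_s‖R_g = (680 × 963000)/963700 = 679.5 Ω.
The fractional drop is R_th/(R_th + R_L); requiring this ≤ 0.0950 gives R_L ≥ R_th(1/0.0950 − 1) = 679.5 × 9.526 = 6.47 kΩ.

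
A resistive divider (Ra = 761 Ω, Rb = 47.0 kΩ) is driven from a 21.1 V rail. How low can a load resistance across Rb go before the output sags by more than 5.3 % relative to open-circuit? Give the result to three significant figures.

Output resistance R_th = Ra‖Rb = (761 × 47000)/47760 = 748.9 Ω.
The fractional drop is R_th/(R_th + R_L); requiring this ≤ 0.0530 gives R_L ≥ R_th(1/0.0530 − 1) = 748.9 × 17.87 = 13.4 kΩ.

R_L(min) ≈ 13.4 kΩ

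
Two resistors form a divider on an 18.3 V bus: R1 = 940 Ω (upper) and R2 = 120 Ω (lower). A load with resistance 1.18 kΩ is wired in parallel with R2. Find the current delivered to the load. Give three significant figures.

I_L ≈ 1.61 mA

R2‖R_L = 108.9 Ω; V_out = 18.3 × 108.9/1049 = 1.900 V.
I_L = V_out / R_L = 1.900 / 1.18 kΩ = 1.61 mA.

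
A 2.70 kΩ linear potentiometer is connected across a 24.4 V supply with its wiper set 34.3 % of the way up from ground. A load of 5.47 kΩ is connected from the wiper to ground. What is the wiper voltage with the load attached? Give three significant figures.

V ≈ 7.53 V

The wiper splits the pot into (1−α)R = 1774 Ω above and αR = 926.1 Ω below.
Lower section ‖ load = 792.0 Ω.
V_wiper = 24.4 × 792.0/(1774 + 792.0) = 7.53 V.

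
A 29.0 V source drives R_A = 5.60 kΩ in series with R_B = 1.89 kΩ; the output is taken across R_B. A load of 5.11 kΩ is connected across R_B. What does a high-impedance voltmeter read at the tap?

The load sits in parallel with R_B: R_B‖R_L = (1.89 × 5.11) / (1.89 + 5.11) = 1.380 kΩ.
V_out = 29.0 × 1.380 / (5.60 + 1.380) = 29.0 × 1.380/6.980 = 5.73 V.

V_out ≈ 5.73 V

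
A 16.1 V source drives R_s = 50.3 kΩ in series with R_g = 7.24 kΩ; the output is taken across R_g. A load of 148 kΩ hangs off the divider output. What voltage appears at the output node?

The load sits in parallel with R_g: R_g‖R_L = (7.24 × 148) / (7.24 + 148) = 6.902 kΩ.
V_out = 16.1 × 6.902 / (50.3 + 6.902) = 16.1 × 6.902/57.20 = 1.94 V.
(Unloaded it would have been 2.03 V.)

V_out ≈ 1.94 V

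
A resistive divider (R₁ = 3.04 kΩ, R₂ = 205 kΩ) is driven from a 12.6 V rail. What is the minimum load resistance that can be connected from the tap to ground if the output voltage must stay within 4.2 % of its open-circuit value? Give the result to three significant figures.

Output resistance R_th = R₁‖R₂ = (3.04 × 205)/208.0 = 2.996 kΩ.
The fractional drop is R_th/(R_th + R_L); requiring this ≤ 0.0420 gives R_L ≥ R_th(1/0.0420 − 1) = 2.996 × 22.81 = 68.3 kΩ.

R_L(min) ≈ 68.3 kΩ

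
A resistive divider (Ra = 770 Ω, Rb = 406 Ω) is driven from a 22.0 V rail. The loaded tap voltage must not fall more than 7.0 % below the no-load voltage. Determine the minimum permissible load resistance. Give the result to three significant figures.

Output resistance R_th = Ra‖Rb = (770 × 406)/1176 = 265.8 Ω.
The fractional drop is R_th/(R_th + R_L); requiring this ≤ 0.0700 gives R_L ≥ R_th(1/0.0700 − 1) = 265.8 × 13.29 = 3.53 kΩ.

R_L(min) ≈ 3.53 kΩ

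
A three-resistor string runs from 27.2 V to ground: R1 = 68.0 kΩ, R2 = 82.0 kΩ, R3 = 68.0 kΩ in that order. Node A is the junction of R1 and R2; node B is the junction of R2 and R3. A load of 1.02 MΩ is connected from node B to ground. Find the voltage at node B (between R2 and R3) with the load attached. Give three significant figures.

At node B, R3 is in parallel with the load: R3‖R_L = 63.75 kΩ.
Below node A the resistance is R2 + (R3‖R_L) = 145.8 kΩ, so V_A = 27.2 × 145.8/213.8 = 18.55 V.
Then V_B = V_A × (R3‖R_L)/(R2 + R3‖R_L) = 18.55 × 63.75/145.8 = 8.11 V.

V ≈ 8.11 V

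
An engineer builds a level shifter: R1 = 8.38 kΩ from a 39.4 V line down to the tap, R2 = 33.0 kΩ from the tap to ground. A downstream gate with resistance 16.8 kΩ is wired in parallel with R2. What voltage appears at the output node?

The load sits in parallel with R2: R2‖R_L = (33.0 × 16.8) / (33.0 + 16.8) = 11.13 kΩ.
V_out = 39.4 × 11.13 / (8.38 + 11.13) = 39.4 × 11.13/19.51 = 22.5 V.
(Unloaded it would have been 31.4 V.)

V_out ≈ 22.5 V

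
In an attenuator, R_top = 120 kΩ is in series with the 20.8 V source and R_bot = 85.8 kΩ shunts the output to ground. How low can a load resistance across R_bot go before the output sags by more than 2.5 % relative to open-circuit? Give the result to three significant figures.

R_L(min) ≈ 1.95 MΩ

Output resistance R_th = R_top‖R_bot = (120 × 85.8)/205.8 = 50.03 kΩ.
The fractional drop is R_th/(R_th + R_L); requiring this ≤ 0.0250 gives R_L ≥ R_th(1/0.0250 − 1) = 50.03 × 39.00 = 1.95 MΩ.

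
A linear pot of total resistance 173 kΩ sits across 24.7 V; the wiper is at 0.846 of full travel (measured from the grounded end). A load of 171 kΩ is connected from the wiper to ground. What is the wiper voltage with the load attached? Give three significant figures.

The wiper splits the pot into (1−α)R = 26.64 kΩ above and αR = 146.4 kΩ below.
Lower section ‖ load = 78.86 kΩ.
V_wiper = 24.7 × 78.86/(26.64 + 78.86) = 18.5 V.

V ≈ 18.5 V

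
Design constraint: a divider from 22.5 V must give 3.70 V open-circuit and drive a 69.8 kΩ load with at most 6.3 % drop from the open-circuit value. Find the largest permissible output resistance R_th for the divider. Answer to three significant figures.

Loading drop = R_th/(R_th + R_L) ≤ 0.0630, so R_th ≤ R_L · ε/(1−ε) = 69.8 kΩ × 0.0630/0.9370 = 4.69 kΩ.
(Any R1, R2 with R2/(R1+R2) = 0.164 and R1‖R2 ≤ 4.69 kΩ will meet the spec.)

R_th ≤ 4.69 kΩ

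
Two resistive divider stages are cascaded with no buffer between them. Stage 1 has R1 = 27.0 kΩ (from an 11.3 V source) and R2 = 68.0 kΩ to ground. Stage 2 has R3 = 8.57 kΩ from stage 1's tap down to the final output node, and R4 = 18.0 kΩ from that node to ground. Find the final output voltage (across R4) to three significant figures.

Stage 2 presents R3+R4 = 26.57 kΩ as a load on stage 1's tap.
Stage 1's lower leg becomes R2‖(R3+R4) = 19.11 kΩ, so V_mid = 11.3 × 19.11/46.11 = 4.682 V.
Stage 2 is itself unloaded: V_out = V_mid × R4/(R3+R4) = 4.682 × 18.0/26.57 = 3.17 V.

V_out ≈ 3.17 V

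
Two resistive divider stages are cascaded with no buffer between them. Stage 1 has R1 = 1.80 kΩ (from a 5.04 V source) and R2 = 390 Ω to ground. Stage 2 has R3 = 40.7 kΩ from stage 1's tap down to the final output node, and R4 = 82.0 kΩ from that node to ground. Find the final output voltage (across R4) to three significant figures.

Stage 2 presents R3+R4 = 122700 Ω as a load on stage 1's tap.
Stage 1's lower leg becomes R2‖(R3+R4) = 388.8 Ω, so V_mid = 5.04 × 388.8/2189 = 0.8952 V.
Stage 2 is itself unloaded: V_out = V_mid × R4/(R3+R4) = 0.8952 × 82000/122700 = 0.598 V.

V_out ≈ 0.598 V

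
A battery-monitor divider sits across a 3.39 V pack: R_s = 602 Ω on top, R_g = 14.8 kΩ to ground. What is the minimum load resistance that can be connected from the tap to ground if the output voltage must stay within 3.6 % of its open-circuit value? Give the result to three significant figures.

Output resistance R_th = R_s‖R_g = (602 × 14800)/15400 = 578.5 Ω.
The fractional drop is R_th/(R_th + R_L); requiring this ≤ 0.0360 gives R_L ≥ R_th(1/0.0360 − 1) = 578.5 × 26.78 = 15.5 kΩ.

R_L(min) ≈ 15.5 kΩ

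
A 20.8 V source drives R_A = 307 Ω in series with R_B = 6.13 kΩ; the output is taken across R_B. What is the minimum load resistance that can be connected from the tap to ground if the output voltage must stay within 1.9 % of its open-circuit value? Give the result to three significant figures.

R_L(min) ≈ 15.1 kΩ

Output resistance R_th = R_A‖R_B = (307 × 6130)/6437 = 292.4 Ω.
The fractional drop is R_th/(R_th + R_L); requiring this ≤ 0.0190 gives R_L ≥ R_th(1/0.0190 − 1) = 292.4 × 51.63 = 15.1 kΩ.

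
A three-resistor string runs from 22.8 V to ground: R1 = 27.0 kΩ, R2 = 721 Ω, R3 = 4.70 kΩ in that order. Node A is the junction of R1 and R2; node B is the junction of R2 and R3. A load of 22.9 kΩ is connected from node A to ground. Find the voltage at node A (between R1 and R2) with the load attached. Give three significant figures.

V ≈ 3.18 V

Below node A the series string R2+R3 = 5421 Ω sits in parallel with the 22900 Ω load: 4383 Ω.
V_A = 22.8 × 4383/(27000 + 4383) = 3.18 V.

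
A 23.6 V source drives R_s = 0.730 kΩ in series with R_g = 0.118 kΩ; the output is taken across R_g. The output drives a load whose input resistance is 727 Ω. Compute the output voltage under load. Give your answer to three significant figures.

V_out ≈ 2.88 V

The load sits in parallel with R_g: R_g‖R_L = (118 × 727) / (118 + 727) = 101.5 Ω.
V_out = 23.6 × 101.5 / (730 + 101.5) = 23.6 × 101.5/831.5 = 2.88 V.
(Unloaded it would have been 3.28 V.)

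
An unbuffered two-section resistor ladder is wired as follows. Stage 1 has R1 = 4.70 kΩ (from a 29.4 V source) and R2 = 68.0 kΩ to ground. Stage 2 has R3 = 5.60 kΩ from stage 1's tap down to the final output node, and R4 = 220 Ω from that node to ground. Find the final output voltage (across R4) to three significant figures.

Stage 2 presents R3+R4 = 5820 Ω as a load on stage 1's tap.
Stage 1's lower leg becomes R2‖(R3+R4) = 5361 Ω, so V_mid = 29.4 × 5361/10060 = 15.67 V.
Stage 2 is itself unloaded: V_out = V_mid × R4/(R3+R4) = 15.67 × 220/5820 = 0.592 V.

V_out ≈ 0.592 V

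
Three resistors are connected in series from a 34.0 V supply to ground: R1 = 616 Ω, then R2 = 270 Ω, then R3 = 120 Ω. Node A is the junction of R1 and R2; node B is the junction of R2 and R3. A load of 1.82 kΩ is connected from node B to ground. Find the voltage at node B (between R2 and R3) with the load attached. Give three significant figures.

At node B, R3 is in parallel with the load: R3‖R_L = 112.6 Ω.
Below node A the resistance is R2 + (R3‖R_L) = 382.6 Ω, so V_A = 34.0 × 382.6/998.6 = 13.03 V.
Then V_B = V_A × (R3‖R_L)/(R2 + R3‖R_L) = 13.03 × 112.6/382.6 = 3.83 V.

V ≈ 3.83 V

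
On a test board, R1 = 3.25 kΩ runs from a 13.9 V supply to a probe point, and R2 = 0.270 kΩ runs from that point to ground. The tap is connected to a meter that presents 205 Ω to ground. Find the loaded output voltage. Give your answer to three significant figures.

V_out ≈ 0.481 V

The load sits in parallel with R2: R2‖R_L = (270 × 205) / (270 + 205) = 116.5 Ω.
V_out = 13.9 × 116.5 / (3250 + 116.5) = 13.9 × 116.5/3367 = 0.481 V.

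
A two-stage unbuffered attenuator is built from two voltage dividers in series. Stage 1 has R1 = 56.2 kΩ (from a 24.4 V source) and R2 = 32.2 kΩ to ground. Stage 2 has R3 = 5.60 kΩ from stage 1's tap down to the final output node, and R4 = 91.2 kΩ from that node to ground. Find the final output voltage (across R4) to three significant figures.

V_out ≈ 6.91 V

Stage 2 presents R3+R4 = 96.80 kΩ as a load on stage 1's tap.
Stage 1's lower leg becomes R2‖(R3+R4) = 24.16 kΩ, so V_mid = 24.4 × 24.16/80.36 = 7.336 V.
Stage 2 is itself unloaded: V_out = V_mid × R4/(R3+R4) = 7.336 × 91.2/96.80 = 6.91 V.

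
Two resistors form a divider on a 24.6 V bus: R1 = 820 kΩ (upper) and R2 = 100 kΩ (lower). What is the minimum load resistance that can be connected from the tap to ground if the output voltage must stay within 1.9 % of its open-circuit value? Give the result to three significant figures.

Output resistance R_th = R1‖R2 = (820 × 100)/920.0 = 89.13 kΩ.
The fractional drop is R_th/(R_th + R_L); requiring this ≤ 0.0190 gives R_L ≥ R_th(1/0.0190 − 1) = 89.13 × 51.63 = 4.60 MΩ.

R_L(min) ≈ 4.60 MΩ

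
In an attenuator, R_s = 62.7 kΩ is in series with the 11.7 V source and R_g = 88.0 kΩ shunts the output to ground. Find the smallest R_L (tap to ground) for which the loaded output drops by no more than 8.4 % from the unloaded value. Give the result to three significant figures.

R_L(min) ≈ 399 kΩ

Output resistance R_th = R_s‖R_g = (62.7 × 88.0)/150.7 = 36.61 kΩ.
The fractional drop is R_th/(R_th + R_L); requiring this ≤ 0.0840 gives R_L ≥ R_th(1/0.0840 − 1) = 36.61 × 10.90 = 399 kΩ.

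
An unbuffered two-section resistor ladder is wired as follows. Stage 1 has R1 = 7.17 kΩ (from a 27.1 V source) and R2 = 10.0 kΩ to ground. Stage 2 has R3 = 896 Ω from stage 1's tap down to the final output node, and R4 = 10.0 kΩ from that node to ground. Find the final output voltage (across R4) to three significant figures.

Stage 2 presents R3+R4 = 10900 Ω as a load on stage 1's tap.
Stage 1's lower leg becomes R2‖(R3+R4) = 5214 Ω, so V_mid = 27.1 × 5214/12380 = 11.41 V.
Stage 2 is itself unloaded: V_out = V_mid × R4/(R3+R4) = 11.41 × 10000/10900 = 10.5 V.

V_out ≈ 10.5 V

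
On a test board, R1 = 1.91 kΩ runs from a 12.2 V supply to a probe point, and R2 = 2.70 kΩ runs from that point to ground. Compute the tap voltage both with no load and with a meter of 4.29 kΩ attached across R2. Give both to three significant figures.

Open-circuit: V = 12.2 × 2.70/(1.91 + 2.70) = 7.15 V.
With the load, R2 becomes R2‖R_L = 1.657 kΩ, so V = 12.2 × 1.657/3.567 = 5.67 V.

Unloaded: 7.15 V; loaded: 5.67 V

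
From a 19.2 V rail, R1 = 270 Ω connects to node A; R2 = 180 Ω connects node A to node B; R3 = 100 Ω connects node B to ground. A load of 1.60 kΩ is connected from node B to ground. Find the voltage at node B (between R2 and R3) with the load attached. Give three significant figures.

At node B, R3 is in parallel with the load: R3‖R_L = 94.12 Ω.
Below node A the resistance is R2 + (R3‖R_L) = 274.1 Ω, so V_A = 19.2 × 274.1/544.1 = 9.673 V.
Then V_B = V_A × (R3‖R_L)/(R2 + R3‖R_L) = 9.673 × 94.12/274.1 = 3.32 V.

V ≈ 3.32 V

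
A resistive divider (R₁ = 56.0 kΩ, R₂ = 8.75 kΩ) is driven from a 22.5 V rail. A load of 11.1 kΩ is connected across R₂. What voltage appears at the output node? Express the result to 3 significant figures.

The load sits in parallel with R₂: R₂‖R_L = (8.75 × 11.1) / (8.75 + 11.1) = 4.893 kΩ.
V_out = 22.5 × 4.893 / (56.0 + 4.893) = 22.5 × 4.893/60.89 = 1.81 V.
(Unloaded it would have been 3.04 V.)

V_out ≈ 1.81 V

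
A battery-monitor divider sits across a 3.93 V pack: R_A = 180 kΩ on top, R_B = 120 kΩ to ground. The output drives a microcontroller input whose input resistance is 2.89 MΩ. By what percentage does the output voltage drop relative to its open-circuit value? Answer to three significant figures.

The divider's output (Thévenin) resistance is R_A‖R_B = 72.00 kΩ.
Fractional drop under load = R_th/(R_th + R_L) = 72.00 / (72.00 + 2890) = 0.02431.
So the output falls by 2.43 %.

2.43 %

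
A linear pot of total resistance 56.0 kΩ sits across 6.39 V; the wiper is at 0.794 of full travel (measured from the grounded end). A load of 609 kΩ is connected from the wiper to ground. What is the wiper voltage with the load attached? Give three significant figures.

V ≈ 5.00 V

The wiper splits the pot into (1−α)R = 11.54 kΩ above and αR = 44.46 kΩ below.
Lower section ‖ load = 41.44 kΩ.
V_wiper = 6.39 × 41.44/(11.54 + 41.44) = 5.00 V.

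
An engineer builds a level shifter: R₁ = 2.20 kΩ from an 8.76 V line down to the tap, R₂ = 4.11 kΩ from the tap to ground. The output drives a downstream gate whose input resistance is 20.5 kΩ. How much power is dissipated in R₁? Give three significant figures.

P ≈ 5.34 mW

Total resistance from the source is R₁ + (R₂‖R_L) = 5.624 kΩ, so I = 8.76/5.624 kΩ = 1.558 mA.
P = I²·R₁ = (1.558 mA)² × 2.20 kΩ = 5.34 mW.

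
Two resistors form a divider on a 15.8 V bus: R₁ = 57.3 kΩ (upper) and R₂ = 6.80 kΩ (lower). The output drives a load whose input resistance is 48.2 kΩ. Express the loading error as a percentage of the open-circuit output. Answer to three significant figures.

The divider's output (Thévenin) resistance is R₁‖R₂ = 6.079 kΩ.
Fractional drop under load = R_th/(R_th + R_L) = 6.079 / (6.079 + 48.2) = 0.1120.
So the output falls by 11.2 %.

11.2 %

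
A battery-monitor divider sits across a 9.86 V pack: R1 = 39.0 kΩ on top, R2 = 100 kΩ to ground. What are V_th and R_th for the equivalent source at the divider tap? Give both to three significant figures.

V_th = 7.09 V, R_th = 28.1 kΩ

V_th is the open-circuit tap voltage: 9.86 × 100/(39.0 + 100) = 7.09 V.
With the supply zeroed, R1 and R2 appear in parallel from the tap: R_th = R1‖R2 = (39.0 × 100)/139.0 = 28.1 kΩ.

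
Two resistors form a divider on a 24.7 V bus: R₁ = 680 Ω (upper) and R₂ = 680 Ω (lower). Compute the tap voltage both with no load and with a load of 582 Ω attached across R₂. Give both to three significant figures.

Open-circuit: V = 24.7 × 680/(680 + 680) = 12.3 V.
With the load, R₂ becomes R₂‖R_L = 313.6 Ω, so V = 24.7 × 313.6/993.6 = 7.80 V.

Unloaded: 12.3 V; loaded: 7.80 V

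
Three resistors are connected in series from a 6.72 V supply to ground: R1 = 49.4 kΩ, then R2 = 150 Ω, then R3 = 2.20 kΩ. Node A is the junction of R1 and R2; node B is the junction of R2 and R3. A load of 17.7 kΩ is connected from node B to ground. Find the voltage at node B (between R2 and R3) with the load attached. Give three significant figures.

V ≈ 0.255 V

At node B, R3 is in parallel with the load: R3‖R_L = 1957 Ω.
Below node A the resistance is R2 + (R3‖R_L) = 2107 Ω, so V_A = 6.72 × 2107/51510 = 0.2749 V.
Then V_B = V_A × (R3‖R_L)/(R2 + R3‖R_L) = 0.2749 × 1957/2107 = 0.255 V.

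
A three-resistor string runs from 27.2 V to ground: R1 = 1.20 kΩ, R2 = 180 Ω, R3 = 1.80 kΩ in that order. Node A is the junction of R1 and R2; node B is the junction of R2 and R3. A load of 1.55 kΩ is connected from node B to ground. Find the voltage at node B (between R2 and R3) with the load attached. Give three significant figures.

At node B, R3 is in parallel with the load: R3‖R_L = 832.8 Ω.
Below node A the resistance is R2 + (R3‖R_L) = 1013 Ω, so V_A = 27.2 × 1013/2213 = 12.45 V.
Then V_B = V_A × (R3‖R_L)/(R2 + R3‖R_L) = 12.45 × 832.8/1013 = 10.2 V.

V ≈ 10.2 V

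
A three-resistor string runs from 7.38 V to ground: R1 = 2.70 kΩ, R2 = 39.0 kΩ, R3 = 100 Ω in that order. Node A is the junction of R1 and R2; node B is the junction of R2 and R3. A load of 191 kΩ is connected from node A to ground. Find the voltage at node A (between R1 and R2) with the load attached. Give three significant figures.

V ≈ 6.81 V

Below node A the series string R2+R3 = 39100 Ω sits in parallel with the 191000 Ω load: 32460 Ω.
V_A = 7.38 × 32460/(2700 + 32460) = 6.81 V.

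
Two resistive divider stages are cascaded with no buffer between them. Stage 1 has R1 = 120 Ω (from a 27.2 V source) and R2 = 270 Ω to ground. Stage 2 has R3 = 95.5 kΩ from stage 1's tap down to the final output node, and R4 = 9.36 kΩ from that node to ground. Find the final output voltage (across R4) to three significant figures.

V_out ≈ 1.68 V

Stage 2 presents R3+R4 = 104900 Ω as a load on stage 1's tap.
Stage 1's lower leg becomes R2‖(R3+R4) = 269.3 Ω, so V_mid = 27.2 × 269.3/389.3 = 18.82 V.
Stage 2 is itself unloaded: V_out = V_mid × R4/(R3+R4) = 18.82 × 9360/104900 = 1.68 V.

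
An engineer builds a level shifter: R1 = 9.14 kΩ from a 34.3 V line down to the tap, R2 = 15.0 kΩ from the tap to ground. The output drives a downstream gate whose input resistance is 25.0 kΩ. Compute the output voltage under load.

The load sits in parallel with R2: R2‖R_L = (15.0 × 25.0) / (15.0 + 25.0) = 9.375 kΩ.
V_out = 34.3 × 9.375 / (9.14 + 9.375) = 34.3 × 9.375/18.52 = 17.4 V.

V_out ≈ 17.4 V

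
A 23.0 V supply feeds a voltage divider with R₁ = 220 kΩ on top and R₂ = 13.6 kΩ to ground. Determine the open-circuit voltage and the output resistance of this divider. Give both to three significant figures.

V_th = 1.34 V, R_th = 12.8 kΩ

V_th is the open-circuit tap voltage: 23.0 × 13.6/(220 + 13.6) = 1.34 V.
With the supply zeroed, R₁ and R₂ appear in parallel from the tap: R_th = R₁‖R₂ = (220 × 13.6)/233.6 = 12.8 kΩ.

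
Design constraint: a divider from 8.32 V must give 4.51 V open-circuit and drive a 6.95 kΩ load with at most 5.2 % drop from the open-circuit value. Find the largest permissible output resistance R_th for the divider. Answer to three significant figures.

Loading drop = R_th/(R_th + R_L) ≤ 0.0520, so R_th ≤ R_L · ε/(1−ε) = 6.95 kΩ × 0.0520/0.9480 = 381 Ω.
(Any R1, R2 with R2/(R1+R2) = 0.542 and R1‖R2 ≤ 381 Ω will meet the spec.)

R_th ≤ 381 Ω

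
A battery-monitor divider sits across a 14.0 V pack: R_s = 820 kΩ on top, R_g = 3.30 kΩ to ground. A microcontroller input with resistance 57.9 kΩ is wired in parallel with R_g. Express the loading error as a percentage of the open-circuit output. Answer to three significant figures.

5.37 %

The divider's output (Thévenin) resistance is R_s‖R_g = 3.287 kΩ.
Fractional drop under load = R_th/(R_th + R_L) = 3.287 / (3.287 + 57.9) = 0.05372.
So the output falls by 5.37 %.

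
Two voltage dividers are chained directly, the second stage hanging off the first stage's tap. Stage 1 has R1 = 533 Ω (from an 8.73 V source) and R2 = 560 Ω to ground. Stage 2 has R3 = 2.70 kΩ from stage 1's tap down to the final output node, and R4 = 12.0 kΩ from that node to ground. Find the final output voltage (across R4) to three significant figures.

Stage 2 presents R3+R4 = 14700 Ω as a load on stage 1's tap.
Stage 1's lower leg becomes R2‖(R3+R4) = 539.4 Ω, so V_mid = 8.73 × 539.4/1072 = 4.391 V.
Stage 2 is itself unloaded: V_out = V_mid × R4/(R3+R4) = 4.391 × 12000/14700 = 3.58 V.

V_out ≈ 3.58 V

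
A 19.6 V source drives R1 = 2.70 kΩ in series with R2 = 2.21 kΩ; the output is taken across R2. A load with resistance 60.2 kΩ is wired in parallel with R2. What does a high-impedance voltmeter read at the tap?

The load sits in parallel with R2: R2‖R_L = (2.21 × 60.2) / (2.21 + 60.2) = 2.132 kΩ.
V_out = 19.6 × 2.132 / (2.70 + 2.132) = 19.6 × 2.132/4.832 = 8.65 V.

V_out ≈ 8.65 V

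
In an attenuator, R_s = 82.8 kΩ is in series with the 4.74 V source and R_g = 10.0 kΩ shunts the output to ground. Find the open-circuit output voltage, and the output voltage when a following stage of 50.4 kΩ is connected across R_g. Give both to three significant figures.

Unloaded: 0.511 V; loaded: 0.434 V

Open-circuit: V = 4.74 × 10.0/(82.8 + 10.0) = 0.511 V.
With the load, R_g becomes R_g‖R_L = 8.344 kΩ, so V = 4.74 × 8.344/91.14 = 0.434 V.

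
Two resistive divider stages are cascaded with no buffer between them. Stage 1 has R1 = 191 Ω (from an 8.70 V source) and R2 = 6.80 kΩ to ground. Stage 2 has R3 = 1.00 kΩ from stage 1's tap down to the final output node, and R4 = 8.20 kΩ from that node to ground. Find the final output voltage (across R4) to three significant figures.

Stage 2 presents R3+R4 = 9200 Ω as a load on stage 1's tap.
Stage 1's lower leg becomes R2‖(R3+R4) = 3910 Ω, so V_mid = 8.70 × 3910/4101 = 8.295 V.
Stage 2 is itself unloaded: V_out = V_mid × R4/(R3+R4) = 8.295 × 8200/9200 = 7.39 V.

V_out ≈ 7.39 V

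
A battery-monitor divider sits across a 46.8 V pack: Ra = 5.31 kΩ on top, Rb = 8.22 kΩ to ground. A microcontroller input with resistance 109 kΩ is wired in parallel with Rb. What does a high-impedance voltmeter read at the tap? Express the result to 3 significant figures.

V_out ≈ 27.6 V

The load sits in parallel with Rb: Rb‖R_L = (8.22 × 109) / (8.22 + 109) = 7.644 kΩ.
V_out = 46.8 × 7.644 / (5.31 + 7.644) = 46.8 × 7.644/12.95 = 27.6 V.
(Unloaded it would have been 28.4 V.)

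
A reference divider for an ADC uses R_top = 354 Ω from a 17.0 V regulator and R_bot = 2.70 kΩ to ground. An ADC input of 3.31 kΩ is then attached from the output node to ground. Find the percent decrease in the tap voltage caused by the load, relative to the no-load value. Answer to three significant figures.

The divider's output (Thévenin) resistance is R_top‖R_bot = 313.0 Ω.
Fractional drop under load = R_th/(R_th + R_L) = 313.0 / (313.0 + 3310) = 0.08638.
So the output falls by 8.64 %.

8.64 %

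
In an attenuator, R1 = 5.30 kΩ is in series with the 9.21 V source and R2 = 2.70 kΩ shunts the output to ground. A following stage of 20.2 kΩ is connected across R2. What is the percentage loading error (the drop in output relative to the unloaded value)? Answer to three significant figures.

Unloaded V = 9.21 × 2.70/8.000 = 3.1084 V.
Loaded: R2‖R_L = 2.382 kΩ, giving V = 9.21 × 2.382/7.682 = 2.8555 V.
Drop = (3.1084 − 2.8555) / 3.1084 = 8.13 %.

8.13 %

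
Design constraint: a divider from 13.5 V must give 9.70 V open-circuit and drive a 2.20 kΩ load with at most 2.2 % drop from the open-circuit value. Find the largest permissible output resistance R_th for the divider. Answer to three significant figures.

R_th ≤ 49.5 Ω

Loading drop = R_th/(R_th + R_L) ≤ 0.0220, so R_th ≤ R_L · ε/(1−ε) = 2.20 kΩ × 0.0220/0.9780 = 49.5 Ω.
(Any R1, R2 with R2/(R1+R2) = 0.719 and R1‖R2 ≤ 49.5 Ω will meet the spec.)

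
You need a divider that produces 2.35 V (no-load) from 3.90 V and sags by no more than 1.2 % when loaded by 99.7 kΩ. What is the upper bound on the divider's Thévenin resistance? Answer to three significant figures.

R_th ≤ 1.21 kΩ

Loading drop = R_th/(R_th + R_L) ≤ 0.0120, so R_th ≤ R_L · ε/(1−ε) = 99.7 kΩ × 0.0120/0.9880 = 1.21 kΩ.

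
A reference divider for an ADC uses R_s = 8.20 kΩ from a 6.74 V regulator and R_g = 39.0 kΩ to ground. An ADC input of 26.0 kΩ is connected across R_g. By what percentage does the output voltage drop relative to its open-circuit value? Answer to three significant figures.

Unloaded V = 6.74 × 39.0/47.20 = 5.569 V.
Loaded: R_g‖R_L = 15.60 kΩ, giving V = 6.74 × 15.60/23.80 = 4.418 V.
Drop = (5.569 − 4.418) / 5.569 = 20.7 %.

20.7 %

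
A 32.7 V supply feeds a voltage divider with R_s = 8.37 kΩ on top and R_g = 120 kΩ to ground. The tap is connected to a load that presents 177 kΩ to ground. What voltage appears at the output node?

V_out ≈ 29.3 V

The load sits in parallel with R_g: R_g‖R_L = (120 × 177) / (120 + 177) = 71.52 kΩ.
V_out = 32.7 × 71.52 / (8.37 + 71.52) = 32.7 × 71.52/79.89 = 29.3 V.
(Unloaded it would have been 30.6 V.)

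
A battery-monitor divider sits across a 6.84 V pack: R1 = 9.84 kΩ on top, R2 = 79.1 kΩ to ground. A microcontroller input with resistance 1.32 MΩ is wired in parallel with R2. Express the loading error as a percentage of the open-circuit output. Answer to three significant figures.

0.659 %

The divider's output (Thévenin) resistance is R1‖R2 = 8.751 kΩ.
Fractional drop under load = R_th/(R_th + R_L) = 8.751 / (8.751 + 1320) = 0.006586.
So the output falls by 0.659 %.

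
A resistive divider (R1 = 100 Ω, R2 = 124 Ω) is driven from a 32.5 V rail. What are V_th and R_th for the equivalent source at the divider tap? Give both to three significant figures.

V_th = 18.0 V, R_th = 55.4 Ω

V_th is the open-circuit tap voltage: 32.5 × 124/(100 + 124) = 18.0 V.
With the supply zeroed, R1 and R2 appear in parallel from the tap: R_th = R1‖R2 = (100 × 124)/224.0 = 55.4 Ω.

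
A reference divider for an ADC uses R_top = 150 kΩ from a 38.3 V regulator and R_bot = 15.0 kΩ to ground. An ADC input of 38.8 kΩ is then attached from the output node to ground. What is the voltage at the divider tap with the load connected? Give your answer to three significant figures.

The load sits in parallel with R_bot: R_bot‖R_L = (15.0 × 38.8) / (15.0 + 38.8) = 10.82 kΩ.
V_out = 38.3 × 10.82 / (150 + 10.82) = 38.3 × 10.82/160.8 = 2.58 V.

V_out ≈ 2.58 V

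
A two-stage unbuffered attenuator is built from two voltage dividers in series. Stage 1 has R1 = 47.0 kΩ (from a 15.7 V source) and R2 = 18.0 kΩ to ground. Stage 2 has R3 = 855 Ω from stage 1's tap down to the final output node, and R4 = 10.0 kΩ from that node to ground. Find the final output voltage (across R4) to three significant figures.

Stage 2 presents R3+R4 = 10860 Ω as a load on stage 1's tap.
Stage 1's lower leg becomes R2‖(R3+R4) = 6771 Ω, so V_mid = 15.7 × 6771/53770 = 1.977 V.
Stage 2 is itself unloaded: V_out = V_mid × R4/(R3+R4) = 1.977 × 10000/10860 = 1.82 V.

V_out ≈ 1.82 V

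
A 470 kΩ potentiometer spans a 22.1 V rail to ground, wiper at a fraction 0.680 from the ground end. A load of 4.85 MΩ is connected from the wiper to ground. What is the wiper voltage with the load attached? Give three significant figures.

V ≈ 14.7 V

The wiper splits the pot into (1−α)R = 150.4 kΩ above and αR = 319.6 kΩ below.
Lower section ‖ load = 299.8 kΩ.
V_wiper = 22.1 × 299.8/(150.4 + 299.8) = 14.7 V.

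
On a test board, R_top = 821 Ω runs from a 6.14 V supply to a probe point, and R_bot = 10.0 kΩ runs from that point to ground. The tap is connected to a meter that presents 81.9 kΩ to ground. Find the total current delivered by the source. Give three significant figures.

R_bot‖R_L = 8912 Ω, so the source sees R_top + R_bot‖R_L = 9733 Ω.
I = 6.14 V / 9733 Ω = 0.631 mA.

I ≈ 0.631 mA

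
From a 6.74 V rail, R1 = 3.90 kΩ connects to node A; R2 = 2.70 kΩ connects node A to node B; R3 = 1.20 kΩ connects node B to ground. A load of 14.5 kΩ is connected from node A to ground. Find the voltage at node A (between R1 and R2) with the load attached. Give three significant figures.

Below node A the series string R2+R3 = 3.900 kΩ sits in parallel with the 14.5 kΩ load: 3.073 kΩ.
V_A = 6.74 × 3.073/(3.90 + 3.073) = 2.97 V.

V ≈ 2.97 V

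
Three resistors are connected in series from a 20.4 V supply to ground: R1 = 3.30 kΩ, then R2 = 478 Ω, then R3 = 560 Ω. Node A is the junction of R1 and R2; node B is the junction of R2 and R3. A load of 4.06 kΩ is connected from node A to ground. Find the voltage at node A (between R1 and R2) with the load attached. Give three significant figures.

Below node A the series string R2+R3 = 1038 Ω sits in parallel with the 4060 Ω load: 826.7 Ω.
V_A = 20.4 × 826.7/(3300 + 826.7) = 4.09 V.

V ≈ 4.09 V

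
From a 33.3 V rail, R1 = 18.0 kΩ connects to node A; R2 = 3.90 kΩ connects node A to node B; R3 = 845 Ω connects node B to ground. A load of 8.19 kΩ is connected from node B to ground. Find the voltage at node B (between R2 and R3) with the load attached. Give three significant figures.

At node B, R3 is in parallel with the load: R3‖R_L = 766.0 Ω.
Below node A the resistance is R2 + (R3‖R_L) = 4666 Ω, so V_A = 33.3 × 4666/22670 = 6.855 V.
Then V_B = V_A × (R3‖R_L)/(R2 + R3‖R_L) = 6.855 × 766.0/4666 = 1.13 V.

V ≈ 1.13 V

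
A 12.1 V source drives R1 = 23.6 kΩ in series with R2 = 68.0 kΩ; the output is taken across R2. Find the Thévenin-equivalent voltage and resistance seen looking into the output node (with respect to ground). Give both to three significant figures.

V_th is the open-circuit tap voltage: 12.1 × 68.0/(23.6 + 68.0) = 8.98 V.
With the supply zeroed, R1 and R2 appear in parallel from the tap: R_th = R1‖R2 = (23.6 × 68.0)/91.60 = 17.5 kΩ.

V_th = 8.98 V, R_th = 17.5 kΩ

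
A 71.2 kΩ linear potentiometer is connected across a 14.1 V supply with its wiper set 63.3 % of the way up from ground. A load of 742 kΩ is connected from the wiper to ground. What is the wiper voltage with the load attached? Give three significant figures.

The wiper splits the pot into (1−α)R = 26.13 kΩ above and αR = 45.07 kΩ below.
Lower section ‖ load = 42.49 kΩ.
V_wiper = 14.1 × 42.49/(26.13 + 42.49) = 8.73 V.

V ≈ 8.73 V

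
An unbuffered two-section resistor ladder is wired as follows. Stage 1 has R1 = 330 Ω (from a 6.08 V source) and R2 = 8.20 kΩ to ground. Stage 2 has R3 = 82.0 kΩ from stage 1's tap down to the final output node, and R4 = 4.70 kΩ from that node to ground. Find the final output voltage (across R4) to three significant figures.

Stage 2 presents R3+R4 = 86700 Ω as a load on stage 1's tap.
Stage 1's lower leg becomes R2‖(R3+R4) = 7491 Ω, so V_mid = 6.08 × 7491/7821 = 5.823 V.
Stage 2 is itself unloaded: V_out = V_mid × R4/(R3+R4) = 5.823 × 4700/86700 = 0.316 V.

V_out ≈ 0.316 V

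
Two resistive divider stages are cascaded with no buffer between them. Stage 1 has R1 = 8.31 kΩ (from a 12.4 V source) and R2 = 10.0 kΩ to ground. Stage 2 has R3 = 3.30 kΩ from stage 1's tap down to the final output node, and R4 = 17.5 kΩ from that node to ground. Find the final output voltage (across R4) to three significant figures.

Stage 2 presents R3+R4 = 20.80 kΩ as a load on stage 1's tap.
Stage 1's lower leg becomes R2‖(R3+R4) = 6.753 kΩ, so V_mid = 12.4 × 6.753/15.06 = 5.559 V.
Stage 2 is itself unloaded: V_out = V_mid × R4/(R3+R4) = 5.559 × 17.5/20.80 = 4.68 V.

V_out ≈ 4.68 V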